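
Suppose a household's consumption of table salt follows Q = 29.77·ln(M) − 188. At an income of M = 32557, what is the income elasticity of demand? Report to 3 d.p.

0.245

At M = 32557: Q = 121.333.
dQ/dM = 29.77/M = 0.000914396 at this income.
η = (dQ/dM)·(M/Q) = 0.000914396 × (32557/121.333) = 0.245.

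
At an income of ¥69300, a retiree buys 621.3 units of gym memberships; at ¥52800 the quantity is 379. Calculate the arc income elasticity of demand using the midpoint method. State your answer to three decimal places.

ΔQ = 379 − 621.3 = -242.3; midpoint Q̄ = (621.3 + 379)/2 = 500.15.
ΔI = 52800 − 69300 = -16500; midpoint Ī = (69300 + 52800)/2 = 61050.
η = (ΔQ/Q̄) ÷ (ΔI/Ī) = (-242.3/500.15) ÷ (-16500/61050) = 1.792.

1.792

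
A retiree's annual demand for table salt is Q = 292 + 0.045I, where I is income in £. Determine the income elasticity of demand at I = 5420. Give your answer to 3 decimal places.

0.455

At I = 5420: Q = 535.900.
dQ/dI = 0.045.
η = (dQ/dI)·(I/Q) = 0.045 × (5420/535.900) = 0.455.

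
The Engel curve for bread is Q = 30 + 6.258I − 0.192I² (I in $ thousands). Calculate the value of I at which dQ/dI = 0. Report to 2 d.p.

16.30

dQ/dI = 6.258 − 0.384I.
The good is inferior where dQ/dI < 0. Setting dQ/dI = 0 gives I = 6.258 / 0.384 = 16.30.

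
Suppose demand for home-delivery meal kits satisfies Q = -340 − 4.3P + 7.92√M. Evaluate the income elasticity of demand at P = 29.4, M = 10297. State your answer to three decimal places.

1.191

At P = 29.4, M = 10297: Q = 337.255.
Holding P constant, ∂Q/∂M = 7.92/(2√M) = 0.0390247.
η_M = (∂Q/∂M)·(M/Q) = 0.0390247 × (10297/337.255) = 1.191.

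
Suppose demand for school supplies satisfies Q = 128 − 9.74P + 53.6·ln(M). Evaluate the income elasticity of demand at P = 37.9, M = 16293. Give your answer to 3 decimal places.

At P = 37.9, M = 16293: Q = 278.693.
Holding P constant, ∂Q/∂M = 53.6/M = 0.00328976.
η_M = (∂Q/∂M)·(M/Q) = 0.00328976 × (16293/278.693) = 0.192.

0.192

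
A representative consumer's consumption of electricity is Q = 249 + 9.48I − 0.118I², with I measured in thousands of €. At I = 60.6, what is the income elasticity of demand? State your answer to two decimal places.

-0.75

At I = 60.6: Q = 390.1495.
dQ/dI = 9.48 − 0.236I = -4.82160.
η = (dQ/dI)·(I/Q) = -4.82160 × (60.6/390.1495) = -0.75.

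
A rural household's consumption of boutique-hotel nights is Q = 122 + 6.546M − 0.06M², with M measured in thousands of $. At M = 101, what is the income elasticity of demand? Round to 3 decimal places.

At M = 101: Q = 171.0860.
dQ/dM = 6.546 − 0.12M = -5.57400.
η = (dQ/dM)·(M/Q) = -5.57400 × (101/171.0860) = -3.291.

-3.291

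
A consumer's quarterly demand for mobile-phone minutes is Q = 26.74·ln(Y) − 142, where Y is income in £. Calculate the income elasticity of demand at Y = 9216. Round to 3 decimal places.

0.262

At Y = 9216: Q = 102.101.
dQ/dY = 26.74/Y = 0.00290148 at this income.
η = (dQ/dY)·(Y/Q) = 0.00290148 × (9216/102.101) = 0.262.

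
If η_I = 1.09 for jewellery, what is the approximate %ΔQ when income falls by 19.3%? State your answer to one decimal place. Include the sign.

-21.0%

%ΔQ ≈ η × %ΔI = 1.09 × (-19.3%) = -21.0%.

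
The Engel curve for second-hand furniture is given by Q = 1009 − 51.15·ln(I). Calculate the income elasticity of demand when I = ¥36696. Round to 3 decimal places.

-0.109

At I = 36696: Q = 471.392.
dQ/dI = -51.15/I = -0.00139388 at this income.
η = (dQ/dI)·(I/Q) = -0.00139388 × (36696/471.392) = -0.109.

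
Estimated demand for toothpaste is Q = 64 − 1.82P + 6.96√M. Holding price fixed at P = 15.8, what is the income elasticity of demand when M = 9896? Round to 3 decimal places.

0.476

At P = 15.8, M = 9896: Q = 727.615.
Holding P constant, ∂Q/∂M = 6.96/(2√M) = 0.0349824.
η_M = (∂Q/∂M)·(M/Q) = 0.0349824 × (9896/727.615) = 0.476.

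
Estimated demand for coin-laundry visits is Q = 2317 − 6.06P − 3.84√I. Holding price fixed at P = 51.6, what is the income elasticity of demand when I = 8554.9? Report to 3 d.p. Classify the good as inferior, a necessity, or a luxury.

-0.108 (inferior good)

At P = 51.6, I = 8554.9: Q = 1649.132.
Holding P constant, ∂Q/∂I = -3.84/(2√I) = -0.0207584.
η_I = (∂Q/∂I)·(I/Q) = -0.0207584 × (8554.9/1649.132) = -0.108.
Since η < 0, this is an inferior good.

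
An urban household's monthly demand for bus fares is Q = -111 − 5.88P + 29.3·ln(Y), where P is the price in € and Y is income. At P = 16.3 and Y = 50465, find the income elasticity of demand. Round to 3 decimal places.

0.265

At P = 16.3, Y = 50465: Q = 110.447.
Holding P constant, ∂Q/∂Y = 29.3/Y = 0.0005806.
η_Y = (∂Q/∂Y)·(Y/Q) = 0.0005806 × (50465/110.447) = 0.265.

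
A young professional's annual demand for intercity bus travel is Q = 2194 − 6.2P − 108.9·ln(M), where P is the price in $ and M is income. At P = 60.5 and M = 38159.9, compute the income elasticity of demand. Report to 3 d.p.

-0.163

At P = 60.5, M = 38159.9: Q = 670.055.
Holding P constant, ∂Q/∂M = -108.9/M = -0.00285378.
η_M = (∂Q/∂M)·(M/Q) = -0.00285378 × (38159.9/670.055) = -0.163.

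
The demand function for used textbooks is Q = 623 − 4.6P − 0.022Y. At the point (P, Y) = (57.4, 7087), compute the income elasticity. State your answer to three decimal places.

At P = 57.4, Y = 7087: Q = 203.046.
Holding P constant, ∂Q/∂Y = −0.022.
η_Y = (∂Q/∂Y)·(Y/Q) = -0.022 × (7087/203.046) = -0.768.

-0.768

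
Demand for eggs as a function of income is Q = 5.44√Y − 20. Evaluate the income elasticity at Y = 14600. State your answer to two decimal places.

At Y = 14600: Q = 637.318.
dQ/dY = 5.44/(2√Y) = 0.0225109 at this income.
η = (dQ/dY)·(Y/Q) = 0.0225109 × (14600/637.318) = 0.52.

0.52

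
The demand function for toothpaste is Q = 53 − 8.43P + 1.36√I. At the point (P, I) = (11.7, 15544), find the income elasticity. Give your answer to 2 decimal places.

At P = 11.7, I = 15544: Q = 123.928.
Holding P constant, ∂Q/∂I = 1.36/(2√I) = 0.00545416.
η_I = (∂Q/∂I)·(I/Q) = 0.00545416 × (15544/123.928) = 0.68.

0.68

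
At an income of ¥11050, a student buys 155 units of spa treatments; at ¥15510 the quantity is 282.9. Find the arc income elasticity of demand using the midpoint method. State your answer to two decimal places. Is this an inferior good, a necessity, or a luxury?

1.74 (luxury)

ΔQ = 282.9 − 155 = 127.9; midpoint Q̄ = (155 + 282.9)/2 = 218.95.
ΔI = 15510 − 11050 = 4460; midpoint Ī = (11050 + 15510)/2 = 13280.
η = (ΔQ/Q̄) ÷ (ΔI/Ī) = (127.9/218.95) ÷ (4460/13280) = 1.74.
η > 1 ⇒ luxury.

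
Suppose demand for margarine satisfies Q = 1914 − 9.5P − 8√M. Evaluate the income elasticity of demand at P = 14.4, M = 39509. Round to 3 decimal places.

At P = 14.4, M = 39509: Q = 187.050.
Holding P constant, ∂Q/∂M = -8/(2√M) = -0.0201239.
η_M = (∂Q/∂M)·(M/Q) = -0.0201239 × (39509/187.050) = -4.251.

-4.251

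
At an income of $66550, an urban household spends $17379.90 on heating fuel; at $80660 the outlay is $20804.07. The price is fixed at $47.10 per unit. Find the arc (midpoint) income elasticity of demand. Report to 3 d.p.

0.936

With a constant price, Q₁ = 17379.90/47.10 = 369.000 and Q₂ = 20804.07/47.10 = 441.700 (equivalently, work directly with expenditure since P cancels).
Midpoint %ΔQ = (20804.07 − 17379.90)/19091.99 = 0.17935; midpoint %ΔI = (80660 − 66550)/73605 = 0.19170.
η = 0.17935 / 0.19170 = 0.936.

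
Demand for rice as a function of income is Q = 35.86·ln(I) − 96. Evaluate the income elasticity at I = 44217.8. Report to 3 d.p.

0.125

At I = 44217.8: Q = 287.590.
dQ/dI = 35.86/I = 0.000810986 at this income.
η = (dQ/dI)·(I/Q) = 0.000810986 × (44217.8/287.590) = 0.125.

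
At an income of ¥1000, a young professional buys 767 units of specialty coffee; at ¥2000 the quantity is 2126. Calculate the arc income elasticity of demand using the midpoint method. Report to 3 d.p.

1.409

ΔQ = 2126 − 767 = 1359; midpoint Q̄ = (767 + 2126)/2 = 1446.5.
ΔI = 2000 − 1000 = 1000; midpoint Ī = (1000 + 2000)/2 = 1500.
η = (ΔQ/Q̄) ÷ (ΔI/Ī) = (1359/1446.5) ÷ (1000/1500) = 1.409.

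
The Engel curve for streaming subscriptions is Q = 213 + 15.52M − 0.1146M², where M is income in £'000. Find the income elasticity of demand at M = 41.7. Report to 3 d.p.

At M = 41.7: Q = 660.9072.
dQ/dM = 15.52 − 0.2292M = 5.96236.
η = (dQ/dM)·(M/Q) = 5.96236 × (41.7/660.9072) = 0.376.

0.376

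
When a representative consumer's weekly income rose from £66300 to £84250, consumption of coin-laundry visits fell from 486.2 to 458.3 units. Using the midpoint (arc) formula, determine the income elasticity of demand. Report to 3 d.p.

ΔQ = 458.3 − 486.2 = -27.9; midpoint Q̄ = (486.2 + 458.3)/2 = 472.25.
ΔI = 84250 − 66300 = 17950; midpoint Ī = (66300 + 84250)/2 = 75275.
η = (ΔQ/Q̄) ÷ (ΔI/Ī) = (-27.9/472.25) ÷ (17950/75275) = -0.248.

-0.248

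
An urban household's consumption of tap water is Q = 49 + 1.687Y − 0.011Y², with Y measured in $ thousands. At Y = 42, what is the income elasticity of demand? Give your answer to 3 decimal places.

0.319

At Y = 42: Q = 100.4500.
dQ/dY = 1.687 − 0.022Y = 0.76300.
η = (dQ/dY)·(Y/Q) = 0.76300 × (42/100.4500) = 0.319.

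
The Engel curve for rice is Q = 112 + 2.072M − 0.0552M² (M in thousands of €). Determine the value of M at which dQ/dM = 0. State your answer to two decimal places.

dQ/dM = 2.072 − 0.1104M.
The good is inferior where dQ/dM < 0. Setting dQ/dM = 0 gives M = 2.072 / 0.1104 = 18.77.

18.77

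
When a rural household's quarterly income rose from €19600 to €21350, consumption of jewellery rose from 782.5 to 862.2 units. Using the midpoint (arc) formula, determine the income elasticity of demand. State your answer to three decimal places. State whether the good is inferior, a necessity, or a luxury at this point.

1.134 (luxury)

ΔQ = 862.2 − 782.5 = 79.7; midpoint Q̄ = (782.5 + 862.2)/2 = 822.35.
ΔI = 21350 − 19600 = 1750; midpoint Ī = (19600 + 21350)/2 = 20475.
η = (ΔQ/Q̄) ÷ (ΔI/Ī) = (79.7/822.35) ÷ (1750/20475) = 1.134.
η > 1 ⇒ luxury.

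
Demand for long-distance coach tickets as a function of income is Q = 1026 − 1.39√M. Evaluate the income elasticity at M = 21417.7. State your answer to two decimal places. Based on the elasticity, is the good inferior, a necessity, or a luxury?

At M = 21417.7: Q = 822.576.
dQ/dM = -1.39/(2√M) = -0.00474896 at this income.
η = (dQ/dM)·(M/Q) = -0.00474896 × (21417.7/822.576) = -0.12.
Since η < 0, the good is an inferior good.

-0.12 (inferior good)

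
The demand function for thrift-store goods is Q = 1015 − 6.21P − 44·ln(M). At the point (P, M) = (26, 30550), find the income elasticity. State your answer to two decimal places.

-0.11

At P = 26, M = 30550: Q = 399.147.
Holding P constant, ∂Q/∂M = -44/M = -0.00144026.
η_M = (∂Q/∂M)·(M/Q) = -0.00144026 × (30550/399.147) = -0.11.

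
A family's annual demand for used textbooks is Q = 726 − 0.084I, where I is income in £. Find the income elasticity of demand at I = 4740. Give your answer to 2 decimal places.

-1.21

At I = 4740: Q = 327.840.
dQ/dI = −0.084.
η = (dQ/dI)·(I/Q) = -0.084 × (4740/327.840) = -1.21.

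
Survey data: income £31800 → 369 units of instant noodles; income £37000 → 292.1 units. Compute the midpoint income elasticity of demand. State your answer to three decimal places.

ΔQ = 292.1 − 369 = -76.9; midpoint Q̄ = (369 + 292.1)/2 = 330.55.
ΔI = 37000 − 31800 = 5200; midpoint Ī = (31800 + 37000)/2 = 34400.
η = (ΔQ/Q̄) ÷ (ΔI/Ī) = (-76.9/330.55) ÷ (5200/34400) = -1.539.

-1.539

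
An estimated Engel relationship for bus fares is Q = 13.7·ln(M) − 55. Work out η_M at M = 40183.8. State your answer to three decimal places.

0.152

At M = 40183.8: Q = 90.237.
dQ/dM = 13.7/M = 0.000340933 at this income.
η = (dQ/dM)·(M/Q) = 0.000340933 × (40183.8/90.237) = 0.152.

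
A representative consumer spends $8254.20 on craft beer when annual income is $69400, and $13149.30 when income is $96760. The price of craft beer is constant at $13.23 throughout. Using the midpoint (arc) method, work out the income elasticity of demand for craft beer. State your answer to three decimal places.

With a constant price, Q₁ = 8254.20/13.23 = 623.900 and Q₂ = 13149.30/13.23 = 993.900 (equivalently, work directly with expenditure since P cancels).
Midpoint %ΔQ = (13149.30 − 8254.20)/10701.75 = 0.45741; midpoint %ΔI = (96760 − 69400)/83080 = 0.32932.
η = 0.45741 / 0.32932 = 1.389.

1.389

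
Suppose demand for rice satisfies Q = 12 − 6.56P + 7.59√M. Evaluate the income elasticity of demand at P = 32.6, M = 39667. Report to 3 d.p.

At P = 32.6, M = 39667: Q = 1309.812.
Holding P constant, ∂Q/∂M = 7.59/(2√M) = 0.0190545.
η_M = (∂Q/∂M)·(M/Q) = 0.0190545 × (39667/1309.812) = 0.577.

0.577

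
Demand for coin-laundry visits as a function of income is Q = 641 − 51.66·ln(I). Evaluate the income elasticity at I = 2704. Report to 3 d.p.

At I = 2704: Q = 232.757.
dQ/dI = -51.66/I = -0.019105 at this income.
η = (dQ/dI)·(I/Q) = -0.019105 × (2704/232.757) = -0.222.

-0.222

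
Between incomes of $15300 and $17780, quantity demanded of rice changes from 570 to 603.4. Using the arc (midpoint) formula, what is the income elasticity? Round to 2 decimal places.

0.38

ΔQ = 603.4 − 570 = 33.4; midpoint Q̄ = (570 + 603.4)/2 = 586.7.
ΔI = 17780 − 15300 = 2480; midpoint Ī = (15300 + 17780)/2 = 16540.
η = (ΔQ/Q̄) ÷ (ΔI/Ī) = (33.4/586.7) ÷ (2480/16540) = 0.38.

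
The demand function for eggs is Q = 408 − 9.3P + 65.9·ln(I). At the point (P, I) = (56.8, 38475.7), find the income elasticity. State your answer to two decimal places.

0.11

At P = 56.8, I = 38475.7: Q = 575.518.
Holding P constant, ∂Q/∂I = 65.9/I = 0.00171277.
η_I = (∂Q/∂I)·(I/Q) = 0.00171277 × (38475.7/575.518) = 0.11.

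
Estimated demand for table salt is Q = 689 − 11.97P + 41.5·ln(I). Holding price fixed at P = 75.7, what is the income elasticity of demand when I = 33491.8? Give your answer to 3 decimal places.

0.193

At P = 75.7, I = 33491.8: Q = 215.262.
Holding P constant, ∂Q/∂I = 41.5/I = 0.00123911.
η_I = (∂Q/∂I)·(I/Q) = 0.00123911 × (33491.8/215.262) = 0.193.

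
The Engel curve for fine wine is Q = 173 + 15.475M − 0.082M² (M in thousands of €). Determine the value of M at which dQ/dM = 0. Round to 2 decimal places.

94.36

dQ/dM = 15.475 − 0.164M.
The good is inferior where dQ/dM < 0. Setting dQ/dM = 0 gives M = 15.475 / 0.164 = 94.36.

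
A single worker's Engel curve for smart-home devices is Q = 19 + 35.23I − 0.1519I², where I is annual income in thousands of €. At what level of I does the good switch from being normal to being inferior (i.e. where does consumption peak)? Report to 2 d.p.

115.96

dQ/dI = 35.23 − 0.3038I.
The good is inferior where dQ/dI < 0. Setting dQ/dI = 0 gives I = 35.23 / 0.3038 = 115.96.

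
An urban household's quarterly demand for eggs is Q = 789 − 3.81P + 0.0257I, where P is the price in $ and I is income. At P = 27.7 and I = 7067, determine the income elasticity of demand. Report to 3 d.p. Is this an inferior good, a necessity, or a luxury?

0.210 (necessity)

At P = 27.7, I = 7067: Q = 865.085.
Holding P constant, ∂Q/∂I = 0.0257.
η_I = (∂Q/∂I)·(I/Q) = 0.0257 × (7067/865.085) = 0.210.
Since 0 < η < 1, this is a necessity.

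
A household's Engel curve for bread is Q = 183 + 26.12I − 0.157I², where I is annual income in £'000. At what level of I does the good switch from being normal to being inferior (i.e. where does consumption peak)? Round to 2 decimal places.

dQ/dI = 26.12 − 0.314I.
The good is inferior where dQ/dI < 0. Setting dQ/dI = 0 gives I = 26.12 / 0.314 = 83.18.

83.18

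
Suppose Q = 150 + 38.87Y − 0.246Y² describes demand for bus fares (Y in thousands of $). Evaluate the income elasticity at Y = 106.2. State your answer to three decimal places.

At Y = 106.2: Q = 1503.4978.
dQ/dY = 38.87 − 0.492Y = -13.38040.
η = (dQ/dY)·(Y/Q) = -13.38040 × (106.2/1503.4978) = -0.945.

-0.945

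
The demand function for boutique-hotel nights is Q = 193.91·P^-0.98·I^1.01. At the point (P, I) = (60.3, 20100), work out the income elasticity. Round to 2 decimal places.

For a multiplicative demand Q = A·P^α·I^β, the income elasticity is β everywhere.
Here β = 1.01, so η = 1.01.

1.01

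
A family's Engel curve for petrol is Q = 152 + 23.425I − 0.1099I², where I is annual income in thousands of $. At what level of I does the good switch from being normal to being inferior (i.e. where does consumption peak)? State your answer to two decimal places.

106.57

dQ/dI = 23.425 − 0.2198I.
The good is inferior where dQ/dI < 0. Setting dQ/dI = 0 gives I = 23.425 / 0.2198 = 106.57.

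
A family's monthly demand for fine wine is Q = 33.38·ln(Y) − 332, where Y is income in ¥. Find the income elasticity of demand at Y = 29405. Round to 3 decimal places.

At Y = 29405: Q = 11.444.
dQ/dY = 33.38/Y = 0.00113518 at this income.
η = (dQ/dY)·(Y/Q) = 0.00113518 × (29405/11.444) = 2.917.

2.917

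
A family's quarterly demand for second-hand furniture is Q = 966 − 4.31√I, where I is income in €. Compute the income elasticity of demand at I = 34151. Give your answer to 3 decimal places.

At I = 34151: Q = 169.512.
dQ/dI = -4.31/(2√I) = -0.0116613 at this income.
η = (dQ/dI)·(I/Q) = -0.0116613 × (34151/169.512) = -2.349.

-2.349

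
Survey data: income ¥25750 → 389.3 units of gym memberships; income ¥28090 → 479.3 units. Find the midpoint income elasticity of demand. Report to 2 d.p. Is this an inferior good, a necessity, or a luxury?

2.38 (luxury)

ΔQ = 479.3 − 389.3 = 90; midpoint Q̄ = (389.3 + 479.3)/2 = 434.3.
ΔI = 28090 − 25750 = 2340; midpoint Ī = (25750 + 28090)/2 = 26920.
η = (ΔQ/Q̄) ÷ (ΔI/Ī) = (90/434.3) ÷ (2340/26920) = 2.38.
η > 1 ⇒ luxury.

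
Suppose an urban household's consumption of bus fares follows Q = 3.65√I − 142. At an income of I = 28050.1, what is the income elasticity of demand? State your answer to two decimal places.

0.65

At I = 28050.1: Q = 469.308.
dQ/dI = 3.65/(2√I) = 0.0108967 at this income.
η = (dQ/dI)·(I/Q) = 0.0108967 × (28050.1/469.308) = 0.65.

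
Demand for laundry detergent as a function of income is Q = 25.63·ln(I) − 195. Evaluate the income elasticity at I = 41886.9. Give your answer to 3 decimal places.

At I = 41886.9: Q = 77.773.
dQ/dI = 25.63/I = 0.000611886 at this income.
η = (dQ/dI)·(I/Q) = 0.000611886 × (41886.9/77.773) = 0.330.

0.330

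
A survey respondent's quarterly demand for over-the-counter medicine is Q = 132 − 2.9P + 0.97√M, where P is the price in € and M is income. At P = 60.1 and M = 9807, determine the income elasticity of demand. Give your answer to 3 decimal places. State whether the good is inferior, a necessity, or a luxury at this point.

0.893 (necessity)

At P = 60.1, M = 9807: Q = 53.769.
Holding P constant, ∂Q/∂M = 0.97/(2√M) = 0.00489749.
η_M = (∂Q/∂M)·(M/Q) = 0.00489749 × (9807/53.769) = 0.893.
Since 0 < η < 1, this is a necessity.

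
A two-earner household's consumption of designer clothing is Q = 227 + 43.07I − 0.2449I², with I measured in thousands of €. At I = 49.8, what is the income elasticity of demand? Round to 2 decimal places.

At I = 49.8: Q = 1764.5242.
dQ/dI = 43.07 − 0.4898I = 18.67796.
η = (dQ/dI)·(I/Q) = 18.67796 × (49.8/1764.5242) = 0.53.

0.53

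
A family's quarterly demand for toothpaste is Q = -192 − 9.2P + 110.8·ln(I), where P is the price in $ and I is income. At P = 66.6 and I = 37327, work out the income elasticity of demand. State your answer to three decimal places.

At P = 66.6, I = 37327: Q = 361.724.
Holding P constant, ∂Q/∂I = 110.8/I = 0.00296836.
η_I = (∂Q/∂I)·(I/Q) = 0.00296836 × (37327/361.724) = 0.306.

0.306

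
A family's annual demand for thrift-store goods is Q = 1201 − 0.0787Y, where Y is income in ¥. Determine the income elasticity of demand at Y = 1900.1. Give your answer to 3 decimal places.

At Y = 1900.1: Q = 1051.462.
dQ/dY = −0.0787.
η = (dQ/dY)·(Y/Q) = -0.0787 × (1900.1/1051.462) = -0.142.

-0.142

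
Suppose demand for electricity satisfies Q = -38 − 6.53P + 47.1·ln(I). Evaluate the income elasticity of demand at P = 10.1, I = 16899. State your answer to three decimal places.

At P = 10.1, I = 16899: Q = 354.566.
Holding P constant, ∂Q/∂I = 47.1/I = 0.00278715.
η_I = (∂Q/∂I)·(I/Q) = 0.00278715 × (16899/354.566) = 0.133.

0.133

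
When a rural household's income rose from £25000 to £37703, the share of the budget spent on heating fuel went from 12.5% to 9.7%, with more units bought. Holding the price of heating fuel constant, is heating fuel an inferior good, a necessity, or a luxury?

Quantity rises but the budget share falls as income rises, so 0 < η < 1.

necessity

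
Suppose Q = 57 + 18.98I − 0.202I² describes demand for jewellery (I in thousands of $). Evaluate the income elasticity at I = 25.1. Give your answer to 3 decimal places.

At I = 25.1: Q = 406.1360.
dQ/dI = 18.98 − 0.404I = 8.83960.
η = (dQ/dI)·(I/Q) = 8.83960 × (25.1/406.1360) = 0.546.

0.546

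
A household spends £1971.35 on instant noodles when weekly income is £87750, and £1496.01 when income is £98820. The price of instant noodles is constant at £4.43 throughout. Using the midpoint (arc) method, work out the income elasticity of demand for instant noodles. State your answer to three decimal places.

-2.310

With a constant price, Q₁ = 1971.35/4.43 = 445.000 and Q₂ = 1496.01/4.43 = 337.700 (equivalently, work directly with expenditure since P cancels).
Midpoint %ΔQ = (1496.01 − 1971.35)/1733.68 = -0.27418; midpoint %ΔI = (98820 − 87750)/93285 = 0.11867.
η = -0.27418 / 0.11867 = -2.310.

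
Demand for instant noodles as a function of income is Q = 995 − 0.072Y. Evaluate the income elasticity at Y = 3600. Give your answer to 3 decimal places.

At Y = 3600: Q = 735.800.
dQ/dY = −0.072.
η = (dQ/dY)·(Y/Q) = -0.072 × (3600/735.800) = -0.352.

-0.352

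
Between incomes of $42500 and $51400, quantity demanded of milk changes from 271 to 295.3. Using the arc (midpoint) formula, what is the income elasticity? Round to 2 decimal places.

0.45

ΔQ = 295.3 − 271 = 24.3; midpoint Q̄ = (271 + 295.3)/2 = 283.15.
ΔI = 51400 − 42500 = 8900; midpoint Ī = (42500 + 51400)/2 = 46950.
η = (ΔQ/Q̄) ÷ (ΔI/Ī) = (24.3/283.15) ÷ (8900/46950) = 0.45.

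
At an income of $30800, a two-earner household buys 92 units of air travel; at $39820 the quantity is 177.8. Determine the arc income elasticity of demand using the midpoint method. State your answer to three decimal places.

ΔQ = 177.8 − 92 = 85.8; midpoint Q̄ = (92 + 177.8)/2 = 134.9.
ΔI = 39820 − 30800 = 9020; midpoint Ī = (30800 + 39820)/2 = 35310.
η = (ΔQ/Q̄) ÷ (ΔI/Ī) = (85.8/134.9) ÷ (9020/35310) = 2.490.

2.490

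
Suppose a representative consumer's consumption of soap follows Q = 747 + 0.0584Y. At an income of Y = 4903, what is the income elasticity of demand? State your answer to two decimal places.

At Y = 4903: Q = 1033.335.
dQ/dY = 0.0584.
η = (dQ/dY)·(Y/Q) = 0.0584 × (4903/1033.335) = 0.28.

0.28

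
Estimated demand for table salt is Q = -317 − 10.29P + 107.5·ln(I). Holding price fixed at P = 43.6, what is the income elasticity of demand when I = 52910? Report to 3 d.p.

At P = 43.6, I = 52910: Q = 403.563.
Holding P constant, ∂Q/∂I = 107.5/I = 0.00203175.
η_I = (∂Q/∂I)·(I/Q) = 0.00203175 × (52910/403.563) = 0.266.

0.266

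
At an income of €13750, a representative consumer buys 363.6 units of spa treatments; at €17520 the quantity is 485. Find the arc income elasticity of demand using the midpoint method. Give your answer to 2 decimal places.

1.19

ΔQ = 485 − 363.6 = 121.4; midpoint Q̄ = (363.6 + 485)/2 = 424.3.
ΔI = 17520 − 13750 = 3770; midpoint Ī = (13750 + 17520)/2 = 15635.
η = (ΔQ/Q̄) ÷ (ΔI/Ī) = (121.4/424.3) ÷ (3770/15635) = 1.19.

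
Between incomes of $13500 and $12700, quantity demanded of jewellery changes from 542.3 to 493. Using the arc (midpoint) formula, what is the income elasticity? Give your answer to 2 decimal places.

1.56

ΔQ = 493 − 542.3 = -49.3; midpoint Q̄ = (542.3 + 493)/2 = 517.65.
ΔI = 12700 − 13500 = -800; midpoint Ī = (13500 + 12700)/2 = 13100.
η = (ΔQ/Q̄) ÷ (ΔI/Ī) = (-49.3/517.65) ÷ (-800/13100) = 1.56.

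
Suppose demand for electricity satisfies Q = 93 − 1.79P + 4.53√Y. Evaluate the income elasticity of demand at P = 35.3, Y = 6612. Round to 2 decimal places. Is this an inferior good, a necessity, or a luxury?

0.46 (necessity)

At P = 35.3, Y = 6612: Q = 398.166.
Holding P constant, ∂Q/∂Y = 4.53/(2√Y) = 0.0278549.
η_Y = (∂Q/∂Y)·(Y/Q) = 0.0278549 × (6612/398.166) = 0.46.
Since 0 < η < 1, this is a necessity.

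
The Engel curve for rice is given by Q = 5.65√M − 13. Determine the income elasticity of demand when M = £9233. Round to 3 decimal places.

0.512

At M = 9233: Q = 529.900.
dQ/dM = 5.65/(2√M) = 0.0294 at this income.
η = (dQ/dM)·(M/Q) = 0.0294 × (9233/529.900) = 0.512.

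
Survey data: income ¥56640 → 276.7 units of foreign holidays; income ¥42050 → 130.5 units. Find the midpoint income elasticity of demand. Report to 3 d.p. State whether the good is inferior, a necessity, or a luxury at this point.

ΔQ = 130.5 − 276.7 = -146.2; midpoint Q̄ = (276.7 + 130.5)/2 = 203.6.
ΔI = 42050 − 56640 = -14590; midpoint Ī = (56640 + 42050)/2 = 49345.
η = (ΔQ/Q̄) ÷ (ΔI/Ī) = (-146.2/203.6) ÷ (-14590/49345) = 2.429.
η > 1 ⇒ luxury.

2.429 (luxury)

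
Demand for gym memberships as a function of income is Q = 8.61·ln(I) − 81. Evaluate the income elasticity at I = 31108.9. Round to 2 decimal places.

1.07

At I = 31108.9: Q = 8.073.
dQ/dI = 8.61/I = 0.00027677 at this income.
η = (dQ/dI)·(I/Q) = 0.00027677 × (31108.9/8.073) = 1.07.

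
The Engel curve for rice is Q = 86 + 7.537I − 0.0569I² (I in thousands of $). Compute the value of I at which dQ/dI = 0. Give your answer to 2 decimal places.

66.23

dQ/dI = 7.537 − 0.1138I.
The good is inferior where dQ/dI < 0. Setting dQ/dI = 0 gives I = 7.537 / 0.1138 = 66.23.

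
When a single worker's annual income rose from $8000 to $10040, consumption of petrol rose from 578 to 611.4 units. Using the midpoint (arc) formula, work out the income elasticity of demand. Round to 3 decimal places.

ΔQ = 611.4 − 578 = 33.4; midpoint Q̄ = (578 + 611.4)/2 = 594.7.
ΔI = 10040 − 8000 = 2040; midpoint Ī = (8000 + 10040)/2 = 9020.
η = (ΔQ/Q̄) ÷ (ΔI/Ī) = (33.4/594.7) ÷ (2040/9020) = 0.248.

0.248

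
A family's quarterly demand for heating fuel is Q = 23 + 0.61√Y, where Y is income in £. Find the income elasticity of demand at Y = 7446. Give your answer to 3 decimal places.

At Y = 7446: Q = 75.637.
dQ/dY = 0.61/(2√Y) = 0.00353458 at this income.
η = (dQ/dY)·(Y/Q) = 0.00353458 × (7446/75.637) = 0.348.

0.348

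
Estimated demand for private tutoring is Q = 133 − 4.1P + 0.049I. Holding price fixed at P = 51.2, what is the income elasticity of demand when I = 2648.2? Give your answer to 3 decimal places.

At P = 51.2, I = 2648.2: Q = 52.842.
Holding P constant, ∂Q/∂I = 0.049.
η_I = (∂Q/∂I)·(I/Q) = 0.049 × (2648.2/52.842) = 2.456.

2.456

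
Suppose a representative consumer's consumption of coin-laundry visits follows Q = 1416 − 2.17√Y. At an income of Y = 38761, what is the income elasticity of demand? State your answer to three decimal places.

-0.216

At Y = 38761: Q = 988.774.
dQ/dY = -2.17/(2√Y) = -0.00551102 at this income.
η = (dQ/dY)·(Y/Q) = -0.00551102 × (38761/988.774) = -0.216.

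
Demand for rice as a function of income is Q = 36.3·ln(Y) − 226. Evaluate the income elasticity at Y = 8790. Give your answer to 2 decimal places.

At Y = 8790: Q = 103.654.
dQ/dY = 36.3/Y = 0.00412969 at this income.
η = (dQ/dY)·(Y/Q) = 0.00412969 × (8790/103.654) = 0.35.

0.35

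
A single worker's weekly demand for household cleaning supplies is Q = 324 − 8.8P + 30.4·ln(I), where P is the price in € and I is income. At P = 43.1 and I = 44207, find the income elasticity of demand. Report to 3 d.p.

0.113

At P = 43.1, I = 44207: Q = 269.898.
Holding P constant, ∂Q/∂I = 30.4/I = 0.000687674.
η_I = (∂Q/∂I)·(I/Q) = 0.000687674 × (44207/269.898) = 0.113.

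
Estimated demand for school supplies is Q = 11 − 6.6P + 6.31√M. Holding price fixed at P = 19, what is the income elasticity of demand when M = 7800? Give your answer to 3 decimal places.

0.629

At P = 19, M = 7800: Q = 442.884.
Holding P constant, ∂Q/∂M = 6.31/(2√M) = 0.0357233.
η_M = (∂Q/∂M)·(M/Q) = 0.0357233 × (7800/442.884) = 0.629.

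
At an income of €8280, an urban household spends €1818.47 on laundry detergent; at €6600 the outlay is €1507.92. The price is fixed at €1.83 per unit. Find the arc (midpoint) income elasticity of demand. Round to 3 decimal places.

With a constant price, Q₁ = 1818.47/1.83 = 993.699 and Q₂ = 1507.92/1.83 = 824.000 (equivalently, work directly with expenditure since P cancels).
Midpoint %ΔQ = (1507.92 − 1818.47)/1663.20 = -0.18672; midpoint %ΔI = (6600 − 8280)/7440 = -0.22581.
η = -0.18672 / -0.22581 = 0.827.

0.827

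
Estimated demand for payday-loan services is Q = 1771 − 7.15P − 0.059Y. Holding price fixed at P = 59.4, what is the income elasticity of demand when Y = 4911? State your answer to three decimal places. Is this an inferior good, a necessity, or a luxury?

At P = 59.4, Y = 4911: Q = 1056.541.
Holding P constant, ∂Q/∂Y = −0.059.
η_Y = (∂Q/∂Y)·(Y/Q) = -0.059 × (4911/1056.541) = -0.274.
Since η < 0, this is an inferior good.

-0.274 (inferior good)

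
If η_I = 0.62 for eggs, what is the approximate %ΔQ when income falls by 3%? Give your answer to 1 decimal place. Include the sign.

-1.9%

%ΔQ ≈ η × %ΔI = 0.62 × (-3%) = -1.9%.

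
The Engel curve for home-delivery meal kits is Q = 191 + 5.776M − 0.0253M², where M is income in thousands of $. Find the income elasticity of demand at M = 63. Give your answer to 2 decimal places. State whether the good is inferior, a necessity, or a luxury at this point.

At M = 63: Q = 454.4723.
dQ/dM = 5.776 − 0.0506M = 2.58820.
η = (dQ/dM)·(M/Q) = 2.58820 × (63/454.4723) = 0.36.
0 < η < 1 ⇒ necessity.

0.36 (necessity)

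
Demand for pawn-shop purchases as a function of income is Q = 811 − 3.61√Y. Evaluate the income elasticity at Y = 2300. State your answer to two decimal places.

-0.14

At Y = 2300: Q = 637.870.
dQ/dY = -3.61/(2√Y) = -0.0376369 at this income.
η = (dQ/dY)·(Y/Q) = -0.0376369 × (2300/637.870) = -0.14.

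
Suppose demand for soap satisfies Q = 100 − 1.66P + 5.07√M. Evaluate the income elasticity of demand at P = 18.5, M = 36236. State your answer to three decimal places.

At P = 18.5, M = 36236: Q = 1034.403.
Holding P constant, ∂Q/∂M = 5.07/(2√M) = 0.013317.
η_M = (∂Q/∂M)·(M/Q) = 0.013317 × (36236/1034.403) = 0.467.

0.467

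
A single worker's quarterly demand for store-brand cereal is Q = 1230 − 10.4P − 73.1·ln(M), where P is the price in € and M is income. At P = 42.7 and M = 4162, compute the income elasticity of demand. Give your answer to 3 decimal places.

-0.414

At P = 42.7, M = 4162: Q = 176.723.
Holding P constant, ∂Q/∂M = -73.1/M = -0.0175637.
η_M = (∂Q/∂M)·(M/Q) = -0.0175637 × (4162/176.723) = -0.414.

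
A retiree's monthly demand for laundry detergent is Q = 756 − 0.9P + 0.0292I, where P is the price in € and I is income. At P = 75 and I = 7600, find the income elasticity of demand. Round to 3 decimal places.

0.244

At P = 75, I = 7600: Q = 910.420.
Holding P constant, ∂Q/∂I = 0.0292.
η_I = (∂Q/∂I)·(I/Q) = 0.0292 × (7600/910.420) = 0.244.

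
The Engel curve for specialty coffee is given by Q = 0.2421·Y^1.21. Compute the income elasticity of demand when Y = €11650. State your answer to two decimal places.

For Q = A·Y^β the income elasticity is constant and equal to β.
Here β = 1.21, so η = 1.21.

1.21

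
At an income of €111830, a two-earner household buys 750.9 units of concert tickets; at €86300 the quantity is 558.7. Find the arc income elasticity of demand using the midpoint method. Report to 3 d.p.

ΔQ = 558.7 − 750.9 = -192.2; midpoint Q̄ = (750.9 + 558.7)/2 = 654.8.
ΔI = 86300 − 111830 = -25530; midpoint Ī = (111830 + 86300)/2 = 99065.
η = (ΔQ/Q̄) ÷ (ΔI/Ī) = (-192.2/654.8) ÷ (-25530/99065) = 1.139.

1.139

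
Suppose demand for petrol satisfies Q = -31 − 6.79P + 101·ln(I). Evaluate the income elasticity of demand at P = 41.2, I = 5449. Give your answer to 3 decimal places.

At P = 41.2, I = 5449: Q = 558.174.
Holding P constant, ∂Q/∂I = 101/I = 0.0185355.
η_I = (∂Q/∂I)·(I/Q) = 0.0185355 × (5449/558.174) = 0.181.

0.181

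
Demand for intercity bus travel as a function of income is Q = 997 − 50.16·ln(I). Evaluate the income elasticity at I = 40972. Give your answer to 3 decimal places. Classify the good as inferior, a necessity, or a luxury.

-0.108 (inferior good)

At I = 40972: Q = 464.268.
dQ/dI = -50.16/I = -0.00122425 at this income.
η = (dQ/dI)·(I/Q) = -0.00122425 × (40972/464.268) = -0.108.
Since η < 0, the good is an inferior good.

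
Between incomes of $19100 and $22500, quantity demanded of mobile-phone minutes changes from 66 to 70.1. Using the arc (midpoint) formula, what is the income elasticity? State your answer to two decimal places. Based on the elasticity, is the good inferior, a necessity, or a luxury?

0.37 (necessity)

ΔQ = 70.1 − 66 = 4.1; midpoint Q̄ = (66 + 70.1)/2 = 68.05.
ΔI = 22500 − 19100 = 3400; midpoint Ī = (19100 + 22500)/2 = 20800.
η = (ΔQ/Q̄) ÷ (ΔI/Ī) = (4.1/68.05) ÷ (3400/20800) = 0.37.
0 < η < 1 ⇒ necessity.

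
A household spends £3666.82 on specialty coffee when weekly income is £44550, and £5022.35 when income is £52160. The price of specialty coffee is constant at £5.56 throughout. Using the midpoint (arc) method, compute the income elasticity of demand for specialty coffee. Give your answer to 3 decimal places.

With a constant price, Q₁ = 3666.82/5.56 = 659.500 and Q₂ = 5022.35/5.56 = 903.300 (equivalently, work directly with expenditure since P cancels).
Midpoint %ΔQ = (5022.35 − 3666.82)/4344.59 = 0.31200; midpoint %ΔI = (52160 − 44550)/48355 = 0.15738.
η = 0.31200 / 0.15738 = 1.983.

1.983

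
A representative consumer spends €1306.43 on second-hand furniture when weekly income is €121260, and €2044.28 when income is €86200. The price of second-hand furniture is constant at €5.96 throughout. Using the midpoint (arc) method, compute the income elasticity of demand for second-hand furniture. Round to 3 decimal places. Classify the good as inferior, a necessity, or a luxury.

With a constant price, Q₁ = 1306.43/5.96 = 219.200 and Q₂ = 2044.28/5.96 = 343.000 (equivalently, work directly with expenditure since P cancels).
Midpoint %ΔQ = (2044.28 − 1306.43)/1675.36 = 0.44041; midpoint %ΔI = (86200 − 121260)/103730 = -0.33799.
η = 0.44041 / -0.33799 = -1.303.
η < 0 ⇒ inferior good.

-1.303 (inferior good)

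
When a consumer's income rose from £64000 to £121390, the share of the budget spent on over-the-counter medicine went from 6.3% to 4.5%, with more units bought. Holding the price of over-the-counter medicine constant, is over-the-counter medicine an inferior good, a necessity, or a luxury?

necessity

Quantity rises but the budget share falls as income rises, so 0 < η < 1.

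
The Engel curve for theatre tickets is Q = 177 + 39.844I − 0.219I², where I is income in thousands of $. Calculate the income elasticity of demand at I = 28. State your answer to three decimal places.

At I = 28: Q = 1120.9360.
dQ/dI = 39.844 − 0.438I = 27.58000.
η = (dQ/dI)·(I/Q) = 27.58000 × (28/1120.9360) = 0.689.

0.689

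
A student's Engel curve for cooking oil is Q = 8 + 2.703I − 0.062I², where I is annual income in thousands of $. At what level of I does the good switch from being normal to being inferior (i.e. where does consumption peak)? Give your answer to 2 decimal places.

dQ/dI = 2.703 − 0.124I.
The good is inferior where dQ/dI < 0. Setting dQ/dI = 0 gives I = 2.703 / 0.124 = 21.80.

21.80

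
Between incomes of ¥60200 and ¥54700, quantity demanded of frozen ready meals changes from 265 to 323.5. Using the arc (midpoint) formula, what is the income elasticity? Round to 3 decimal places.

ΔQ = 323.5 − 265 = 58.5; midpoint Q̄ = (265 + 323.5)/2 = 294.25.
ΔI = 54700 − 60200 = -5500; midpoint Ī = (60200 + 54700)/2 = 57450.
η = (ΔQ/Q̄) ÷ (ΔI/Ī) = (58.5/294.25) ÷ (-5500/57450) = -2.077.

-2.077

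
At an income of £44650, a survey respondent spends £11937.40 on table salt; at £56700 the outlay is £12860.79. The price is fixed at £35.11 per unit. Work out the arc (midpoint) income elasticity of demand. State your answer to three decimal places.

With a constant price, Q₁ = 11937.40/35.11 = 340.000 and Q₂ = 12860.79/35.11 = 366.300 (equivalently, work directly with expenditure since P cancels).
Midpoint %ΔQ = (12860.79 − 11937.40)/12399.10 = 0.07447; midpoint %ΔI = (56700 − 44650)/50675 = 0.23779.
η = 0.07447 / 0.23779 = 0.313.

0.313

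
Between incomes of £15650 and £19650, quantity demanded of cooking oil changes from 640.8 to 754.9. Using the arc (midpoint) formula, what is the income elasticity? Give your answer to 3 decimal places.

ΔQ = 754.9 − 640.8 = 114.1; midpoint Q̄ = (640.8 + 754.9)/2 = 697.85.
ΔI = 19650 − 15650 = 4000; midpoint Ī = (15650 + 19650)/2 = 17650.
η = (ΔQ/Q̄) ÷ (ΔI/Ī) = (114.1/697.85) ÷ (4000/17650) = 0.721.

0.721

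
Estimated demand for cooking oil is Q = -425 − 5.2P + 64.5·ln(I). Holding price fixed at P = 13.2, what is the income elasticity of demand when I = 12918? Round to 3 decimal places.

At P = 13.2, I = 12918: Q = 116.941.
Holding P constant, ∂Q/∂I = 64.5/I = 0.00499303.
η_I = (∂Q/∂I)·(I/Q) = 0.00499303 × (12918/116.941) = 0.552.

0.552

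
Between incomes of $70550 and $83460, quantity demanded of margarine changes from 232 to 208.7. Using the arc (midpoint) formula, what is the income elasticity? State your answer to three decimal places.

-0.631

ΔQ = 208.7 − 232 = -23.3; midpoint Q̄ = (232 + 208.7)/2 = 220.35.
ΔI = 83460 − 70550 = 12910; midpoint Ī = (70550 + 83460)/2 = 77005.
η = (ΔQ/Q̄) ÷ (ΔI/Ī) = (-23.3/220.35) ÷ (12910/77005) = -0.631.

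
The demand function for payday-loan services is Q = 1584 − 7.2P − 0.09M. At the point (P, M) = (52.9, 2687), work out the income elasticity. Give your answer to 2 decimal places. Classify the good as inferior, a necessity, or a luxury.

At P = 52.9, M = 2687: Q = 961.290.
Holding P constant, ∂Q/∂M = −0.09.
η_M = (∂Q/∂M)·(M/Q) = -0.09 × (2687/961.290) = -0.25.
Since η < 0, this is an inferior good.

-0.25 (inferior good)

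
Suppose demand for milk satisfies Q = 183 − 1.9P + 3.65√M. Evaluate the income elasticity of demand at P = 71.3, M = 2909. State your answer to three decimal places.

0.403

At P = 71.3, M = 2909: Q = 244.393.
Holding P constant, ∂Q/∂M = 3.65/(2√M) = 0.0338369.
η_M = (∂Q/∂M)·(M/Q) = 0.0338369 × (2909/244.393) = 0.403.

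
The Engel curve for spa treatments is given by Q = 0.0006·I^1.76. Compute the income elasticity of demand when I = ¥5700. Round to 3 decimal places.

For Q = A·I^β the income elasticity is constant and equal to β.
Here β = 1.76, so η = 1.760.

1.760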